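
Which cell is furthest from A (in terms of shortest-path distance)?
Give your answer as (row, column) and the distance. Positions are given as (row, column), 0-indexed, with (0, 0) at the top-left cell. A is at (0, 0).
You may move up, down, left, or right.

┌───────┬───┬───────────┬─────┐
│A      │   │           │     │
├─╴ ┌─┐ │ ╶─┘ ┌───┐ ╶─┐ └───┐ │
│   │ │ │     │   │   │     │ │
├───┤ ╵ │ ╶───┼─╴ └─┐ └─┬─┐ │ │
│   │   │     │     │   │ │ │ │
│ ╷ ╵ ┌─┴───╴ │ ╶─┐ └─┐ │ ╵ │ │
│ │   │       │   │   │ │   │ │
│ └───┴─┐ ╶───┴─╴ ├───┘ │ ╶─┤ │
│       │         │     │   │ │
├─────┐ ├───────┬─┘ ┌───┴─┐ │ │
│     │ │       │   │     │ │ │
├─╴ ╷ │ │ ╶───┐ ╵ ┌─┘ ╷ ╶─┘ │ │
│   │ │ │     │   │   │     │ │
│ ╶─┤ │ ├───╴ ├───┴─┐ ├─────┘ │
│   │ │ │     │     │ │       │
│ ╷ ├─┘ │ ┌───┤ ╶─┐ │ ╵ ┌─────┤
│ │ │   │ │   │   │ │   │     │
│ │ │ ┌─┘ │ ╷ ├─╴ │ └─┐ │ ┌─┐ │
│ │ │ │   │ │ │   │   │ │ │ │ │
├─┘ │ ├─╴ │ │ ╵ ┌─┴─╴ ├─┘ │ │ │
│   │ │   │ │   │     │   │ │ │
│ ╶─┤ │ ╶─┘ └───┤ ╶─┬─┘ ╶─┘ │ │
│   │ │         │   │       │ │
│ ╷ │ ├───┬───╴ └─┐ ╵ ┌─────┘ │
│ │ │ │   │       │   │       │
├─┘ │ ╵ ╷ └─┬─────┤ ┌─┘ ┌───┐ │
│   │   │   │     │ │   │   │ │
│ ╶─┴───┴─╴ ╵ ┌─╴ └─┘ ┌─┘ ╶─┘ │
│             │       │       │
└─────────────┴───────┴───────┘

Computing BFS distances from A to all cells:
Furthest cell: (0, 12)
Distance: 142 steps

Path from A to the furthest cell:

┌───────┬───┬───────────┬─────┐
│A → → ↓│   │      ↱ → ↓│B ← ↰│
├─╴ ┌─┐ │ ╶─┘ ┌───┐ ╶─┐ └───┐ │
│   │ │↓│     │   │↑ ↰│↳ → ↓│↑│
├───┤ ╵ │ ╶───┼─╴ └─┐ └─┬─┐ │ │
│↓ ↰│↓ ↲│     │     │↑ ↰│ │↓│↑│
│ ╷ ╵ ┌─┴───╴ │ ╶─┐ └─┐ │ ╵ │ │
│↓│↑ ↲│       │   │   │↑│↓ ↲│↑│
│ └───┴─┐ ╶───┴─╴ ├───┘ │ ╶─┤ │
│↳ → → ↓│         │↱ → ↑│↳ ↓│↑│
├─────┐ ├───────┬─┘ ┌───┴─┐ │ │
│     │↓│↱ → → ↓│↱ ↑│↓ ↰  │↓│↑│
├─╴ ╷ │ │ ╶───┐ ╵ ┌─┘ ╷ ╶─┘ │ │
│   │ │↓│↑ ← ↰│↳ ↑│  ↓│↑ ← ↲│↑│
│ ╶─┤ │ ├───╴ ├───┴─┐ ├─────┘ │
│   │ │↓│↱ → ↑│↓ ← ↰│↓│↱ → → ↑│
│ ╷ ├─┘ │ ┌───┤ ╶─┐ │ ╵ ┌─────┤
│ │ │↓ ↲│↑│↓ ↰│↳ ↓│↑│↳ ↑│↓ ← ↰│
│ │ │ ┌─┘ │ ╷ ├─╴ │ └─┐ │ ┌─┐ │
│ │ │↓│  ↑│↓│↑│↓ ↲│↑ ↰│ │↓│ │↑│
├─┘ │ ├─╴ │ │ ╵ ┌─┴─╴ ├─┘ │ │ │
│   │↓│↱ ↑│↓│↑ ↲│↱ → ↑│↓ ↲│ │↑│
│ ╶─┤ │ ╶─┘ └───┤ ╶─┬─┘ ╶─┘ │ │
│   │↓│↑ ← ↲    │↑ ↰│↓ ↲    │↑│
│ ╷ │ ├───┬───╴ └─┐ ╵ ┌─────┘ │
│ │ │↓│↱ ↓│       │↑ ↲│↱ → → ↑│
├─┘ │ ╵ ╷ └─┬─────┤ ┌─┘ ┌───┐ │
│   │↳ ↑│↳ ↓│↱ → ↓│ │↱ ↑│   │ │
│ ╶─┴───┴─╴ ╵ ┌─╴ └─┘ ┌─┘ ╶─┘ │
│          ↳ ↑│  ↳ → ↑│       │
└─────────────┴───────┴───────┘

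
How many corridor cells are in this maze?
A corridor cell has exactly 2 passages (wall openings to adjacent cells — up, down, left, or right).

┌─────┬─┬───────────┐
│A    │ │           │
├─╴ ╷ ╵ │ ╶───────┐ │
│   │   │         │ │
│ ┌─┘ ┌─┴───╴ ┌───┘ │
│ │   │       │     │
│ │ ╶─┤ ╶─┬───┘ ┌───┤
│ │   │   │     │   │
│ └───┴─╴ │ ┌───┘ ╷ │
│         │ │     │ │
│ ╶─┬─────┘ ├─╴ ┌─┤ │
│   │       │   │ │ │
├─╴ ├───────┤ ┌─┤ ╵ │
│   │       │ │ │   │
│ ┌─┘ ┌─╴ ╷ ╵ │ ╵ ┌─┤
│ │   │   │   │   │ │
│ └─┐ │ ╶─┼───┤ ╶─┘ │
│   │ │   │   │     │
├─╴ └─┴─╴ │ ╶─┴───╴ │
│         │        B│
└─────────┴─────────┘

Counting cells with exactly 2 passages:
Total corridor cells: 76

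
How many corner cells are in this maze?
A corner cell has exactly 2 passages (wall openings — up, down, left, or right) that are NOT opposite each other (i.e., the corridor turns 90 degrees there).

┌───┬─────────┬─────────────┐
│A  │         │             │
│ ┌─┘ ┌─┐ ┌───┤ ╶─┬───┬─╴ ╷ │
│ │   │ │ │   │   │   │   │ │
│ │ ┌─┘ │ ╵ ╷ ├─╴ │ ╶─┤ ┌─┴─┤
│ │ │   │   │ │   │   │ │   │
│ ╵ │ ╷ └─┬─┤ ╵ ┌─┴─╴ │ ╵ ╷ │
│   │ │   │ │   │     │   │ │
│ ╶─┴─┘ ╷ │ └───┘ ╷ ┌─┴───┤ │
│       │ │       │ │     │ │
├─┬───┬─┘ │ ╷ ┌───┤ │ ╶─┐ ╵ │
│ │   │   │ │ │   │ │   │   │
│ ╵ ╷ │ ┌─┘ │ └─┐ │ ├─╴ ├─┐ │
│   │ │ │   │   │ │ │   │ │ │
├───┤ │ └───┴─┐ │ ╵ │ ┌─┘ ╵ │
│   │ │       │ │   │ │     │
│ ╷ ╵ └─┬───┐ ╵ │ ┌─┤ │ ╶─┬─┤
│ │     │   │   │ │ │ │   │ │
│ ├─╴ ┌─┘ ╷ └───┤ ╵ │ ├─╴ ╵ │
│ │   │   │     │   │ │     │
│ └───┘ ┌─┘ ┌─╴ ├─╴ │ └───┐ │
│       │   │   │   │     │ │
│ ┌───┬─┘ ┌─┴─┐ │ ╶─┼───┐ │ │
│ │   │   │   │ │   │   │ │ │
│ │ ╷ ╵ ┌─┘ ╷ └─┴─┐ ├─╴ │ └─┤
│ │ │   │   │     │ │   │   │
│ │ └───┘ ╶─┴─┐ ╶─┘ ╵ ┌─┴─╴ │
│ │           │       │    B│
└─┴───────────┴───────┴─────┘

Counting corner cells (2 non-opposite passages):
Total corners: 98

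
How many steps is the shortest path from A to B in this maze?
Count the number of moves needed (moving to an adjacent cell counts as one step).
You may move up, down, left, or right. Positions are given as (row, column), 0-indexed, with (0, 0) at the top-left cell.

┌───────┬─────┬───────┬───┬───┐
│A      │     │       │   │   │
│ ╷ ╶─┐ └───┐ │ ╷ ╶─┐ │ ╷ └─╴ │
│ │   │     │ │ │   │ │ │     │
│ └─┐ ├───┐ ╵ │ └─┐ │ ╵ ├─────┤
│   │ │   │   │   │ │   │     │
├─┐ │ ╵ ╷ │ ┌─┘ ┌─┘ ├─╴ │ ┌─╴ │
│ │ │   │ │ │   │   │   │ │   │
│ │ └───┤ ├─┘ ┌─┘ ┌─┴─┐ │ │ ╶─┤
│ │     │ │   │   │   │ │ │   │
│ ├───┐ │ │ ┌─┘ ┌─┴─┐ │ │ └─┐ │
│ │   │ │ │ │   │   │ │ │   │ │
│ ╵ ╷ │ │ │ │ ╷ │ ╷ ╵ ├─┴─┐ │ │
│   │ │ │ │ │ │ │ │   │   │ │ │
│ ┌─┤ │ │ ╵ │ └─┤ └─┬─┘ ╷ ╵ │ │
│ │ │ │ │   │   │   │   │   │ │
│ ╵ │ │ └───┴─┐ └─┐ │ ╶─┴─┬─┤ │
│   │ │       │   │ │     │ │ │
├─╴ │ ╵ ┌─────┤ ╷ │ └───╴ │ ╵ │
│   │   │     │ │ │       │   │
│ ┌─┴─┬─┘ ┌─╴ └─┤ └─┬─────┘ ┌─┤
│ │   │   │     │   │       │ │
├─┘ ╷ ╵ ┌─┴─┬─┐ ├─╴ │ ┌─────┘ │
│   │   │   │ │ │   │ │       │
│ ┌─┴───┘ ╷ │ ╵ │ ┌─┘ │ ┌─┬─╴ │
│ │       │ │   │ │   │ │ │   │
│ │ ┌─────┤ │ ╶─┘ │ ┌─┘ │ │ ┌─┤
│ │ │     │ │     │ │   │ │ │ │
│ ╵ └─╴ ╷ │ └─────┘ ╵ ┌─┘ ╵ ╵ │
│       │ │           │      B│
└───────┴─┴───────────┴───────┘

Using BFS to find shortest path:
Start: (0, 0), End: (14, 14)
Path found:
(0,0) → (0,1) → (1,1) → (1,2) → (2,2) → (3,2) → (3,3) → (2,3) → (2,4) → (3,4) → (4,4) → (5,4) → (6,4) → (7,4) → (7,5) → (6,5) → (5,5) → (4,5) → (4,6) → (3,6) → (3,7) → (2,7) → (1,7) → (0,7) → (0,8) → (1,8) → (1,9) → (2,9) → (3,9) → (3,8) → (4,8) → (4,7) → (5,7) → (5,6) → (6,6) → (7,6) → (7,7) → (8,7) → (8,8) → (9,8) → (10,8) → (10,9) → (11,9) → (11,8) → (12,8) → (13,8) → (13,7) → (13,6) → (12,6) → (12,7) → (11,7) → (10,7) → (10,6) → (9,6) → (9,5) → (9,4) → (10,4) → (10,3) → (11,3) → (11,2) → (10,2) → (10,1) → (11,1) → (11,0) → (12,0) → (13,0) → (14,0) → (14,1) → (13,1) → (12,1) → (12,2) → (12,3) → (12,4) → (11,4) → (11,5) → (12,5) → (13,5) → (14,5) → (14,6) → (14,7) → (14,8) → (14,9) → (14,10) → (13,10) → (13,11) → (12,11) → (11,11) → (11,12) → (11,13) → (11,14) → (12,14) → (12,13) → (13,13) → (14,13) → (14,14)
Number of steps: 94

Solution:

┌───────┬─────┬───────┬───┬───┐
│A ↓    │     │↱ ↓    │   │   │
│ ╷ ╶─┐ └───┐ │ ╷ ╶─┐ │ ╷ └─╴ │
│ │↳ ↓│     │ │↑│↳ ↓│ │ │     │
│ └─┐ ├───┐ ╵ │ └─┐ │ ╵ ├─────┤
│   │↓│↱ ↓│   │↑  │↓│   │     │
├─┐ │ ╵ ╷ │ ┌─┘ ┌─┘ ├─╴ │ ┌─╴ │
│ │ │↳ ↑│↓│ │↱ ↑│↓ ↲│   │ │   │
│ │ └───┤ ├─┘ ┌─┘ ┌─┴─┐ │ │ ╶─┤
│ │     │↓│↱ ↑│↓ ↲│   │ │ │   │
│ ├───┐ │ │ ┌─┘ ┌─┴─┐ │ │ └─┐ │
│ │   │ │↓│↑│↓ ↲│   │ │ │   │ │
│ ╵ ╷ │ │ │ │ ╷ │ ╷ ╵ ├─┴─┐ │ │
│   │ │ │↓│↑│↓│ │ │   │   │ │ │
│ ┌─┤ │ │ ╵ │ └─┤ └─┬─┘ ╷ ╵ │ │
│ │ │ │ │↳ ↑│↳ ↓│   │   │   │ │
│ ╵ │ │ └───┴─┐ └─┐ │ ╶─┴─┬─┤ │
│   │ │       │↳ ↓│ │     │ │ │
├─╴ │ ╵ ┌─────┤ ╷ │ └───╴ │ ╵ │
│   │   │↓ ← ↰│ │↓│       │   │
│ ┌─┴─┬─┘ ┌─╴ └─┤ └─┬─────┘ ┌─┤
│ │↓ ↰│↓ ↲│  ↑ ↰│↳ ↓│       │ │
├─┘ ╷ ╵ ┌─┴─┬─┐ ├─╴ │ ┌─────┘ │
│↓ ↲│↑ ↲│↱ ↓│ │↑│↓ ↲│ │↱ → → ↓│
│ ┌─┴───┘ ╷ │ ╵ │ ┌─┘ │ ┌─┬─╴ │
│↓│↱ → → ↑│↓│↱ ↑│↓│   │↑│ │↓ ↲│
│ │ ┌─────┤ │ ╶─┘ │ ┌─┘ │ │ ┌─┤
│↓│↑│     │↓│↑ ← ↲│ │↱ ↑│ │↓│ │
│ ╵ └─╴ ╷ │ └─────┘ ╵ ┌─┘ ╵ ╵ │
│↳ ↑    │ │↳ → → → → ↑│    ↳ B│
└───────┴─┴───────────┴───────┘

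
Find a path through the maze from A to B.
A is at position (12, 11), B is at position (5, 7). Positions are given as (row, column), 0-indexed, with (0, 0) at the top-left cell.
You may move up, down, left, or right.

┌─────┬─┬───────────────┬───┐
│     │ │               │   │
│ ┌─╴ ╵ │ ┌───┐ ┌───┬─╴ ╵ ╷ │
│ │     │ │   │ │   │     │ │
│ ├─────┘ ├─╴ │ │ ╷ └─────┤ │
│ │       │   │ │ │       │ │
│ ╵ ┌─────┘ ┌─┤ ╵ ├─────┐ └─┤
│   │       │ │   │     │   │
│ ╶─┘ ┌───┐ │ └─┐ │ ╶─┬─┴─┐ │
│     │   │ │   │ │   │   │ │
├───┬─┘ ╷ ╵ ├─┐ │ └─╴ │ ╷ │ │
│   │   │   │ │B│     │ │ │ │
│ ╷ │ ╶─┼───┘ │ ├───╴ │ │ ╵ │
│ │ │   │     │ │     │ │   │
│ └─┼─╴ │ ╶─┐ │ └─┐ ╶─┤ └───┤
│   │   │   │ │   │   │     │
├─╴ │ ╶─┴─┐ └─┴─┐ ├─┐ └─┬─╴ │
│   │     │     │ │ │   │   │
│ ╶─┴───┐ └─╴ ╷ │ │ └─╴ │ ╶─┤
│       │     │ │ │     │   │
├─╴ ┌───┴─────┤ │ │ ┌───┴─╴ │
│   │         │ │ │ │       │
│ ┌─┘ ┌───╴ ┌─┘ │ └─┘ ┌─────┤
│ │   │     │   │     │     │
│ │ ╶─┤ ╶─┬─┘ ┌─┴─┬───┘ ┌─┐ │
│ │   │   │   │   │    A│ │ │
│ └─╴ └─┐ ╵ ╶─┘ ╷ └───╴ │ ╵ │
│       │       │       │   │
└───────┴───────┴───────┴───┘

Finding the shortest path from (12, 11) to (5, 7):
Path length: 95 steps
Directions: down → left → left → left → up → left → down → left → left → up → right → up → right → up → up → up → left → down → left → left → up → left → left → up → right → up → left → up → right → up → right → down → right → up → up → left → left → left → down → left → left → up → right → up → right → right → right → up → up → right → right → right → down → down → down → right → up → up → right → down → right → right → right → down → right → down → down → down → left → up → up → left → down → down → down → right → right → down → left → down → right → down → left → left → left → down → left → left → up → up → up → up → left → up → up

Solution:

┌─────┬─┬───────────────┬───┐
│     │ │↱ → → ↓        │   │
│ ┌─╴ ╵ │ ┌───┐ ┌───┬─╴ ╵ ╷ │
│ │     │↑│   │↓│↱ ↓│     │ │
│ ├─────┘ ├─╴ │ │ ╷ └─────┤ │
│ │↱ → → ↑│   │↓│↑│↳ → → ↓│ │
│ ╵ ┌─────┘ ┌─┤ ╵ ├─────┐ └─┤
│↱ ↑│↓ ← ← ↰│ │↳ ↑│     │↳ ↓│
│ ╶─┘ ┌───┐ │ └─┐ │ ╶─┬─┴─┐ │
│↑ ← ↲│↱ ↓│↑│   │ │   │↓ ↰│↓│
├───┬─┘ ╷ ╵ ├─┐ │ └─╴ │ ╷ │ │
│   │↱ ↑│↳ ↑│ │B│     │↓│↑│↓│
│ ╷ │ ╶─┼───┘ │ ├───╴ │ │ ╵ │
│ │ │↑ ↰│     │↑│     │↓│↑ ↲│
│ └─┼─╴ │ ╶─┐ │ └─┐ ╶─┤ └───┤
│   │↱ ↑│   │ │↑ ↰│   │↳ → ↓│
├─╴ │ ╶─┴─┐ └─┴─┐ ├─┐ └─┬─╴ │
│   │↑ ← ↰│  ↓ ↰│↑│ │   │↓ ↲│
│ ╶─┴───┐ └─╴ ╷ │ │ └─╴ │ ╶─┤
│       │↑ ← ↲│↑│↑│     │↳ ↓│
├─╴ ┌───┴─────┤ │ │ ┌───┴─╴ │
│   │         │↑│↑│ │↓ ← ← ↲│
│ ┌─┘ ┌───╴ ┌─┘ │ └─┘ ┌─────┤
│ │   │     │↱ ↑│↑ ← ↲│     │
│ │ ╶─┤ ╶─┬─┘ ┌─┴─┬───┘ ┌─┐ │
│ │   │   │↱ ↑│↓ ↰│    A│ │ │
│ └─╴ └─┐ ╵ ╶─┘ ╷ └───╴ │ ╵ │
│       │  ↑ ← ↲│↑ ← ← ↲│   │
└───────┴───────┴───────┴───┘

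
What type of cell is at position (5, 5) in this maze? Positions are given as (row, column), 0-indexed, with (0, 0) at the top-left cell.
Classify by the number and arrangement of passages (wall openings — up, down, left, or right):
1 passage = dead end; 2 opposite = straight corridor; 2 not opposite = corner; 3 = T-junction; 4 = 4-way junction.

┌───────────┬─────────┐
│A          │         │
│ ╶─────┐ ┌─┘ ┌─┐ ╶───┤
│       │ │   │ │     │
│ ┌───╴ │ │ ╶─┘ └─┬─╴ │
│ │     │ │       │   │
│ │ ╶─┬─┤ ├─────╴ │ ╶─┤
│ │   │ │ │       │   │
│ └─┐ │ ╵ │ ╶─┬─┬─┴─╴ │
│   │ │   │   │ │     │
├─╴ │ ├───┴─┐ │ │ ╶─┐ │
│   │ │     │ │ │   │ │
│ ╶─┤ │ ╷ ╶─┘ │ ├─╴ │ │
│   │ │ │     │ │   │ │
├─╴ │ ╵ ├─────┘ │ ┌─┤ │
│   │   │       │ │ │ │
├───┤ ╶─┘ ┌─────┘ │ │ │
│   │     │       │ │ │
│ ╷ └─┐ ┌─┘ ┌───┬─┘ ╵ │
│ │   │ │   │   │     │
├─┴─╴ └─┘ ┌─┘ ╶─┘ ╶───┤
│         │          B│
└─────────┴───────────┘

Checking cell at (5, 5):
Number of passages: 1
Cell type: dead end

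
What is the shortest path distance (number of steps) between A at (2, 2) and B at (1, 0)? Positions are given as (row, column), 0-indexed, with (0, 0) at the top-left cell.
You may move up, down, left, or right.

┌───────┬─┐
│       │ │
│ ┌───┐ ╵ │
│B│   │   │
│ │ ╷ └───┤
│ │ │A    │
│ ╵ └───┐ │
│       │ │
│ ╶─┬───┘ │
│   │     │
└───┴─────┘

Finding path from (2, 2) to (1, 0):
Path: (2,2) → (1,2) → (1,1) → (2,1) → (3,1) → (3,0) → (2,0) → (1,0)
Distance: 7 steps

Solution:

┌───────┬─┐
│       │ │
│ ┌───┐ ╵ │
│B│↓ ↰│   │
│ │ ╷ └───┤
│↑│↓│A    │
│ ╵ └───┐ │
│↑ ↲    │ │
│ ╶─┬───┘ │
│   │     │
└───┴─────┘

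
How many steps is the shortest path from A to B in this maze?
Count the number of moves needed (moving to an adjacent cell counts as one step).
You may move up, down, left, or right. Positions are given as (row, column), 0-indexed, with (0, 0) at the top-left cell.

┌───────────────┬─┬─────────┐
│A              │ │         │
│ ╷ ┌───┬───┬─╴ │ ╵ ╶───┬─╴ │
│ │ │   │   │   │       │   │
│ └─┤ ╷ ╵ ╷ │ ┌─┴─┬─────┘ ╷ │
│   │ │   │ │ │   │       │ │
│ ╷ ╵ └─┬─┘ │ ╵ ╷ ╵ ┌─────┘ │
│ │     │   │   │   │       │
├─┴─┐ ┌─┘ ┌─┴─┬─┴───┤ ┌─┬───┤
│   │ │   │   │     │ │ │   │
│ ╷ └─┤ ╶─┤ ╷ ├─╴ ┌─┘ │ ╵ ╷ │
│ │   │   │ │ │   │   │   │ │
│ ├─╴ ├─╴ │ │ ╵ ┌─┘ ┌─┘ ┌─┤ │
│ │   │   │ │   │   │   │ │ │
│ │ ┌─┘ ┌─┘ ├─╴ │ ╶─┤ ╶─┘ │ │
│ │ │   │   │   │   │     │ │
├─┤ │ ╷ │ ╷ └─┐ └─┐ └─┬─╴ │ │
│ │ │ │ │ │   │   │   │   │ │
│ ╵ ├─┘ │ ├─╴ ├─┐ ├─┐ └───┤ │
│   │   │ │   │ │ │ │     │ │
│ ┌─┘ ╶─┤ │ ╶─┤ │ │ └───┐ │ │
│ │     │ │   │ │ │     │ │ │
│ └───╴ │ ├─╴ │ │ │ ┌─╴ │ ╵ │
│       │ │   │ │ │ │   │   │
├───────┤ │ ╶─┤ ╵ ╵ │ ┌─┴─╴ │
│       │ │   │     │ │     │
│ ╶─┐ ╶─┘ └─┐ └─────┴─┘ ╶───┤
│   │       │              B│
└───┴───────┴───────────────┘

Using BFS to find shortest path:
Start: (0, 0), End: (13, 13)
Path found:
(0,0) → (0,1) → (0,2) → (0,3) → (0,4) → (0,5) → (0,6) → (0,7) → (1,7) → (1,6) → (2,6) → (3,6) → (3,7) → (2,7) → (2,8) → (3,8) → (3,9) → (2,9) → (2,10) → (2,11) → (2,12) → (1,12) → (1,13) → (2,13) → (3,13) → (3,12) → (3,11) → (3,10) → (4,10) → (5,10) → (5,9) → (6,9) → (6,8) → (7,8) → (7,9) → (8,9) → (8,10) → (9,10) → (9,11) → (9,12) → (10,12) → (11,12) → (11,13) → (12,13) → (12,12) → (12,11) → (13,11) → (13,12) → (13,13)
Number of steps: 48

Solution:

┌───────────────┬─┬─────────┐
│A → → → → → → ↓│ │         │
│ ╷ ┌───┬───┬─╴ │ ╵ ╶───┬─╴ │
│ │ │   │   │↓ ↲│       │↱ ↓│
│ └─┤ ╷ ╵ ╷ │ ┌─┴─┬─────┘ ╷ │
│   │ │   │ │↓│↱ ↓│↱ → → ↑│↓│
│ ╷ ╵ └─┬─┘ │ ╵ ╷ ╵ ┌─────┘ │
│ │     │   │↳ ↑│↳ ↑│↓ ← ← ↲│
├─┴─┐ ┌─┘ ┌─┴─┬─┴───┤ ┌─┬───┤
│   │ │   │   │     │↓│ │   │
│ ╷ └─┤ ╶─┤ ╷ ├─╴ ┌─┘ │ ╵ ╷ │
│ │   │   │ │ │   │↓ ↲│   │ │
│ ├─╴ ├─╴ │ │ ╵ ┌─┘ ┌─┘ ┌─┤ │
│ │   │   │ │   │↓ ↲│   │ │ │
│ │ ┌─┘ ┌─┘ ├─╴ │ ╶─┤ ╶─┘ │ │
│ │ │   │   │   │↳ ↓│     │ │
├─┤ │ ╷ │ ╷ └─┐ └─┐ └─┬─╴ │ │
│ │ │ │ │ │   │   │↳ ↓│   │ │
│ ╵ ├─┘ │ ├─╴ ├─┐ ├─┐ └───┤ │
│   │   │ │   │ │ │ │↳ → ↓│ │
│ ┌─┘ ╶─┤ │ ╶─┤ │ │ └───┐ │ │
│ │     │ │   │ │ │     │↓│ │
│ └───╴ │ ├─╴ │ │ │ ┌─╴ │ ╵ │
│       │ │   │ │ │ │   │↳ ↓│
├───────┤ │ ╶─┤ ╵ ╵ │ ┌─┴─╴ │
│       │ │   │     │ │↓ ← ↲│
│ ╶─┐ ╶─┘ └─┐ └─────┴─┘ ╶───┤
│   │       │          ↳ → B│
└───┴───────┴───────────────┘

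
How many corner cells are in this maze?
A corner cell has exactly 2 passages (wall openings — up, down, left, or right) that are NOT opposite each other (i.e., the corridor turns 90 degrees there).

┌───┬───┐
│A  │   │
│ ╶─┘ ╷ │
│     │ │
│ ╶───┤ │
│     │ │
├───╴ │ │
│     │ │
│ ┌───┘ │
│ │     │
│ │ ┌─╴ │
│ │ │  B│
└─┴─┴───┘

Counting corner cells (2 non-opposite passages):
Total corners: 10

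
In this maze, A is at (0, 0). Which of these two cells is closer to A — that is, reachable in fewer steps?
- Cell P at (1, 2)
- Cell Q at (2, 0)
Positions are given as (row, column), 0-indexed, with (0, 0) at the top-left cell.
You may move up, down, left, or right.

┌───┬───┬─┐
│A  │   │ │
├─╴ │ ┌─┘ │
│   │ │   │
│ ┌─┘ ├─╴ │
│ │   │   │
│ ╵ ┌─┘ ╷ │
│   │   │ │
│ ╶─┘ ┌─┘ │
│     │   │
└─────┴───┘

Shortest path A → P at (1, 2): 9 steps
Shortest path A → Q at (2, 0): 4 steps

Q is closer (4 steps vs 9 steps).

Path to P:

┌───┬───┬─┐
│A ↓│   │ │
├─╴ │ ┌─┘ │
│↓ ↲│P│   │
│ ┌─┘ ├─╴ │
│↓│↱ ↑│   │
│ ╵ ┌─┘ ╷ │
│↳ ↑│   │ │
│ ╶─┘ ┌─┘ │
│     │   │
└─────┴───┘

Path to Q:

┌───┬───┬─┐
│A ↓│   │ │
├─╴ │ ┌─┘ │
│↓ ↲│ │   │
│ ┌─┘ ├─╴ │
│Q│   │   │
│ ╵ ┌─┘ ╷ │
│   │   │ │
│ ╶─┘ ┌─┘ │
│     │   │
└─────┴───┘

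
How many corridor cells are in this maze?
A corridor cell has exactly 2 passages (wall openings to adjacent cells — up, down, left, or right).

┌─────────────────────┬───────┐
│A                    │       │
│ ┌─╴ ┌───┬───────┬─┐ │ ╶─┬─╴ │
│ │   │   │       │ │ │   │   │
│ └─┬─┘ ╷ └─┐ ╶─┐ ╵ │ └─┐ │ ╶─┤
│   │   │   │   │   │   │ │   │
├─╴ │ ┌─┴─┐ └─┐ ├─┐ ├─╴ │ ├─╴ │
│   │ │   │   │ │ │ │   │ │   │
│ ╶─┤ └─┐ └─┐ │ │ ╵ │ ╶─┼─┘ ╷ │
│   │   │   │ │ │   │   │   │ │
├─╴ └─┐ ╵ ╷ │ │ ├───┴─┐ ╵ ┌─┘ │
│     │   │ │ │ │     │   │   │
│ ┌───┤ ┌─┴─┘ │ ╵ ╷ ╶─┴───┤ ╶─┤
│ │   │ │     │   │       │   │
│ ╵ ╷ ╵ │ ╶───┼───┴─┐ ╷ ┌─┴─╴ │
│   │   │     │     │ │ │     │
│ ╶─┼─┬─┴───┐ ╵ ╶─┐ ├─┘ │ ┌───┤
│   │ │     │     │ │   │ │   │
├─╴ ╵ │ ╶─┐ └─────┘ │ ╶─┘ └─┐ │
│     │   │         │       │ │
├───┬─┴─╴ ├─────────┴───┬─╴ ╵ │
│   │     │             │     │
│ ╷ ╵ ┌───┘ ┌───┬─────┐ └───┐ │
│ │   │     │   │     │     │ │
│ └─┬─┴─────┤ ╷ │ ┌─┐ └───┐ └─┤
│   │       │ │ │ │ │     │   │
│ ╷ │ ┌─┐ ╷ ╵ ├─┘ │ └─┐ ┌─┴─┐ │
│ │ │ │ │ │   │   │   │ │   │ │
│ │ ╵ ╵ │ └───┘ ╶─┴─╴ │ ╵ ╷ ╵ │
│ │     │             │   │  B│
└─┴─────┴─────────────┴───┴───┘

Counting cells with exactly 2 passages:
Total corridor cells: 181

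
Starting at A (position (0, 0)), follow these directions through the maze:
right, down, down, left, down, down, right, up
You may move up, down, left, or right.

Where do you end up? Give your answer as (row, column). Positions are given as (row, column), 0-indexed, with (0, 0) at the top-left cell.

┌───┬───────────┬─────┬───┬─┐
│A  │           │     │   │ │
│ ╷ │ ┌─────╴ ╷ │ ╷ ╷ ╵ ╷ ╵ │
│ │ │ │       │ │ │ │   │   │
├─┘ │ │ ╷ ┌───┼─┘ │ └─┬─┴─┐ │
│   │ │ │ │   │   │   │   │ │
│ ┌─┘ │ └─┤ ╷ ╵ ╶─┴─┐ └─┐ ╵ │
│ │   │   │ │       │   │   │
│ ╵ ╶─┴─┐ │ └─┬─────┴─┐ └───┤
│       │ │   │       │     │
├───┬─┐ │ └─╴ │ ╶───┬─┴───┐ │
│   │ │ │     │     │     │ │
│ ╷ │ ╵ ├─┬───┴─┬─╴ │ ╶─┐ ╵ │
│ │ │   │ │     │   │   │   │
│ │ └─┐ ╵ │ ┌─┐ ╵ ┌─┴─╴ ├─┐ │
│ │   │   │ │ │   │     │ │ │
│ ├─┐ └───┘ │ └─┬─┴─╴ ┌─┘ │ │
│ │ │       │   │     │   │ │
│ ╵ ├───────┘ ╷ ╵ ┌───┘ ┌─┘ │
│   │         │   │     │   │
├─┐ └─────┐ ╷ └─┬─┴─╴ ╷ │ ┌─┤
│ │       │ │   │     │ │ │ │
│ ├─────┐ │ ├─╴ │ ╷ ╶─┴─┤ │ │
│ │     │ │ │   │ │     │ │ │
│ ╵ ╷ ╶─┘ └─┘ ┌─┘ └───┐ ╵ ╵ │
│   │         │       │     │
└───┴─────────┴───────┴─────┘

Following directions step by step:
Start: (0, 0)
  right: (0, 0) → (0, 1)
  down: (0, 1) → (1, 1)
  down: (1, 1) → (2, 1)
  left: (2, 1) → (2, 0)
  down: (2, 0) → (3, 0)
  down: (3, 0) → (4, 0)
  right: (4, 0) → (4, 1)
  up: (4, 1) → (3, 1)
Final position: (3, 1)

Path taken:

┌───┬───────────┬─────┬───┬─┐
│A ↓│           │     │   │ │
│ ╷ │ ┌─────╴ ╷ │ ╷ ╷ ╵ ╷ ╵ │
│ │↓│ │       │ │ │ │   │   │
├─┘ │ │ ╷ ┌───┼─┘ │ └─┬─┴─┐ │
│↓ ↲│ │ │ │   │   │   │   │ │
│ ┌─┘ │ └─┤ ╷ ╵ ╶─┴─┐ └─┐ ╵ │
│↓│B  │   │ │       │   │   │
│ ╵ ╶─┴─┐ │ └─┬─────┴─┐ └───┤
│↳ ↑    │ │   │       │     │
├───┬─┐ │ └─╴ │ ╶───┬─┴───┐ │
│   │ │ │     │     │     │ │
│ ╷ │ ╵ ├─┬───┴─┬─╴ │ ╶─┐ ╵ │
│ │ │   │ │     │   │   │   │
│ │ └─┐ ╵ │ ┌─┐ ╵ ┌─┴─╴ ├─┐ │
│ │   │   │ │ │   │     │ │ │
│ ├─┐ └───┘ │ └─┬─┴─╴ ┌─┘ │ │
│ │ │       │   │     │   │ │
│ ╵ ├───────┘ ╷ ╵ ┌───┘ ┌─┘ │
│   │         │   │     │   │
├─┐ └─────┐ ╷ └─┬─┴─╴ ╷ │ ┌─┤
│ │       │ │   │     │ │ │ │
│ ├─────┐ │ ├─╴ │ ╷ ╶─┴─┤ │ │
│ │     │ │ │   │ │     │ │ │
│ ╵ ╷ ╶─┘ └─┘ ┌─┘ └───┐ ╵ ╵ │
│   │         │       │     │
└───┴─────────┴───────┴─────┘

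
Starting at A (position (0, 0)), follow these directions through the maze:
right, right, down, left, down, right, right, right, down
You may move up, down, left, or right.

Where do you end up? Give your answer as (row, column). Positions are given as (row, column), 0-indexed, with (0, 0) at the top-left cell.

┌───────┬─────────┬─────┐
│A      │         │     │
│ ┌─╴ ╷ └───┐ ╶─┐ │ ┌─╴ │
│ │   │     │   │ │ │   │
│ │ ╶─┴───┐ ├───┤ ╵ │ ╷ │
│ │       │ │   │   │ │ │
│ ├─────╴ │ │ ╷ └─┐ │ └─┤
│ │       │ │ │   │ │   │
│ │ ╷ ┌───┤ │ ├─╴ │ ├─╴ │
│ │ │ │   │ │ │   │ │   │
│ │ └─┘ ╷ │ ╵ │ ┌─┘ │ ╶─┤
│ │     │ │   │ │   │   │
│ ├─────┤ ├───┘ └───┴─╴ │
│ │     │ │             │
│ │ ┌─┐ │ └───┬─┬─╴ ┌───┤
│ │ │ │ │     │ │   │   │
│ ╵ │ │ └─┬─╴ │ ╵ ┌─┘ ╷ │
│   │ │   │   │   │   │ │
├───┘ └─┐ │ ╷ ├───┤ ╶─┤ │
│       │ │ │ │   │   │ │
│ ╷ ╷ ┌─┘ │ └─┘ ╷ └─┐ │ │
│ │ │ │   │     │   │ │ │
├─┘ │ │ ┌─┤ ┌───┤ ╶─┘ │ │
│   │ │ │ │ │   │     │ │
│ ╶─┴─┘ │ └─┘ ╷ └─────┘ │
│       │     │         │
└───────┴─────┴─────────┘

Following directions step by step:
Start: (0, 0)
  right: (0, 0) → (0, 1)
  right: (0, 1) → (0, 2)
  down: (0, 2) → (1, 2)
  left: (1, 2) → (1, 1)
  down: (1, 1) → (2, 1)
  right: (2, 1) → (2, 2)
  right: (2, 2) → (2, 3)
  right: (2, 3) → (2, 4)
  down: (2, 4) → (3, 4)
Final position: (3, 4)

Path taken:

┌───────┬─────────┬─────┐
│A → ↓  │         │     │
│ ┌─╴ ╷ └───┐ ╶─┐ │ ┌─╴ │
│ │↓ ↲│     │   │ │ │   │
│ │ ╶─┴───┐ ├───┤ ╵ │ ╷ │
│ │↳ → → ↓│ │   │   │ │ │
│ ├─────╴ │ │ ╷ └─┐ │ └─┤
│ │      B│ │ │   │ │   │
│ │ ╷ ┌───┤ │ ├─╴ │ ├─╴ │
│ │ │ │   │ │ │   │ │   │
│ │ └─┘ ╷ │ ╵ │ ┌─┘ │ ╶─┤
│ │     │ │   │ │   │   │
│ ├─────┤ ├───┘ └───┴─╴ │
│ │     │ │             │
│ │ ┌─┐ │ └───┬─┬─╴ ┌───┤
│ │ │ │ │     │ │   │   │
│ ╵ │ │ └─┬─╴ │ ╵ ┌─┘ ╷ │
│   │ │   │   │   │   │ │
├───┘ └─┐ │ ╷ ├───┤ ╶─┤ │
│       │ │ │ │   │   │ │
│ ╷ ╷ ┌─┘ │ └─┘ ╷ └─┐ │ │
│ │ │ │   │     │   │ │ │
├─┘ │ │ ┌─┤ ┌───┤ ╶─┘ │ │
│   │ │ │ │ │   │     │ │
│ ╶─┴─┘ │ └─┘ ╷ └─────┘ │
│       │     │         │
└───────┴─────┴─────────┘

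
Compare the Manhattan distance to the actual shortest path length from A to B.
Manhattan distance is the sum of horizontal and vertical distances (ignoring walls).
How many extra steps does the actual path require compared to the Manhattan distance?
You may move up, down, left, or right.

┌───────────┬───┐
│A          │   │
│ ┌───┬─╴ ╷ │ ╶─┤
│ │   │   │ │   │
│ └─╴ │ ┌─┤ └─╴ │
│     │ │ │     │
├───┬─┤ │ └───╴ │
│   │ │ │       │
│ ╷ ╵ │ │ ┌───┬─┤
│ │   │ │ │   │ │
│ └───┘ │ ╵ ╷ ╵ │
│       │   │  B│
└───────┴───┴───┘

Manhattan distance: |5 - 0| + |7 - 0| = 12
Actual path length: 20
Extra steps: 20 - 12 = 8

Solution:

┌───────────┬───┐
│A → → → → ↓│   │
│ ┌───┬─╴ ╷ │ ╶─┤
│ │   │   │↓│   │
│ └─╴ │ ┌─┤ └─╴ │
│     │ │ │↳ → ↓│
├───┬─┤ │ └───╴ │
│   │ │ │↓ ← ← ↲│
│ ╷ ╵ │ │ ┌───┬─┤
│ │   │ │↓│↱ ↓│ │
│ └───┘ │ ╵ ╷ ╵ │
│       │↳ ↑│↳ B│
└───────┴───┴───┘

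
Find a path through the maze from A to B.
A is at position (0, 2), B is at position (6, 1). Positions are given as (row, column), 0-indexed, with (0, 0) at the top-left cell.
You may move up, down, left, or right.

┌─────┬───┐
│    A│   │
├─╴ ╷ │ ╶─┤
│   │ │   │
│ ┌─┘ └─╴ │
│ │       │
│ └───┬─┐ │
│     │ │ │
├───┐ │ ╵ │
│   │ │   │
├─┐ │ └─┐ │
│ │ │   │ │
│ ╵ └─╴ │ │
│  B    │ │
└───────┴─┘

Finding the shortest path from (0, 2) to (6, 1):
Path length: 13 steps
Directions: left → down → left → down → down → right → right → down → down → right → down → left → left

Solution:

┌─────┬───┐
│  ↓ A│   │
├─╴ ╷ │ ╶─┤
│↓ ↲│ │   │
│ ┌─┘ └─╴ │
│↓│       │
│ └───┬─┐ │
│↳ → ↓│ │ │
├───┐ │ ╵ │
│   │↓│   │
├─┐ │ └─┐ │
│ │ │↳ ↓│ │
│ ╵ └─╴ │ │
│  B ← ↲│ │
└───────┴─┘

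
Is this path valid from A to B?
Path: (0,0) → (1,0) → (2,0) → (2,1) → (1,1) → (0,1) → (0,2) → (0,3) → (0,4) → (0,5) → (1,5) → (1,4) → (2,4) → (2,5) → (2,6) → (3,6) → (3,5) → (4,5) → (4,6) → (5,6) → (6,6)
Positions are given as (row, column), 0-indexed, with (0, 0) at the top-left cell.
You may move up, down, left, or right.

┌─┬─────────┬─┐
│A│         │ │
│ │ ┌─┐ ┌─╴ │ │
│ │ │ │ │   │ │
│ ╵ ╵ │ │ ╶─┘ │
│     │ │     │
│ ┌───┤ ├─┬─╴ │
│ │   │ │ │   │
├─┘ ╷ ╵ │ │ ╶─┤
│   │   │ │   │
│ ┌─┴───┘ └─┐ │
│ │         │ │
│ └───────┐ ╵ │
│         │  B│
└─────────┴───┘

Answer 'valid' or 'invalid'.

Checking path validity:
Result: All consecutive moves are passable.

valid

Correct solution:

┌─┬─────────┬─┐
│A│↱ → → → ↓│ │
│ │ ┌─┐ ┌─╴ │ │
│↓│↑│ │ │↓ ↲│ │
│ ╵ ╵ │ │ ╶─┘ │
│↳ ↑  │ │↳ → ↓│
│ ┌───┤ ├─┬─╴ │
│ │   │ │ │↓ ↲│
├─┘ ╷ ╵ │ │ ╶─┤
│   │   │ │↳ ↓│
│ ┌─┴───┘ └─┐ │
│ │         │↓│
│ └───────┐ ╵ │
│         │  B│
└─────────┴───┘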